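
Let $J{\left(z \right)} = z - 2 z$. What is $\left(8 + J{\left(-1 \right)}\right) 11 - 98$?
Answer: $1$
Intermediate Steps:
$J{\left(z \right)} = - z$ ($J{\left(z \right)} = z - 2 z = - z$)
$\left(8 + J{\left(-1 \right)}\right) 11 - 98 = \left(8 - -1\right) 11 - 98 = \left(8 + 1\right) 11 - 98 = 9 \cdot 11 - 98 = 99 - 98 = 1$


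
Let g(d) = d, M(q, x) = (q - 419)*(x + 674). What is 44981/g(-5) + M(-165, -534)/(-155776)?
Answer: -218954733/24340 ≈ -8995.7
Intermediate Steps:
M(q, x) = (-419 + q)*(674 + x)
44981/g(-5) + M(-165, -534)/(-155776) = 44981/(-5) + (-282406 - 419*(-534) + 674*(-165) - 165*(-534))/(-155776) = 44981*(-⅕) + (-282406 + 223746 - 111210 + 88110)*(-1/155776) = -44981/5 - 81760*(-1/155776) = -44981/5 + 2555/4868 = -218954733/24340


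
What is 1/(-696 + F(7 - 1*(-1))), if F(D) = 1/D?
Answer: -8/5567 ≈ -0.0014370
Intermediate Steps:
1/(-696 + F(7 - 1*(-1))) = 1/(-696 + 1/(7 - 1*(-1))) = 1/(-696 + 1/(7 + 1)) = 1/(-696 + 1/8) = 1/(-5567/8) = -8/5567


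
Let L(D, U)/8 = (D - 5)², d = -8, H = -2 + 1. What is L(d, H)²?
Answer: 1827904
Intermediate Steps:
H = -1
L(D, U) = 8*(-5 + D)² (L(D, U) = 8*(D - 5)² = 8*(-5 + D)²)
L(d, H)² = (8*(-5 - 8)²)² = (8*(-13)²)² = (8*169)² = 1352² = 1827904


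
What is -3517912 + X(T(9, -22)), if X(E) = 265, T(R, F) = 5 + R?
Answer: -3517647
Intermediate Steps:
-3517912 + X(T(9, -22)) = -3517912 + 265 = -3517647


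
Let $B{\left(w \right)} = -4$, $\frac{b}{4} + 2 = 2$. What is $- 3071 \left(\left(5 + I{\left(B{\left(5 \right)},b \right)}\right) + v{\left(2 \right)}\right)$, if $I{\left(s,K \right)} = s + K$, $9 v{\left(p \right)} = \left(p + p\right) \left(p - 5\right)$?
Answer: $\frac{3071}{3} \approx 1023.7$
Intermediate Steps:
$b = 0$ ($b = -8 + 4 \cdot 2 = -8 + 8 = 0$)
$v{\left(p \right)} = \frac{2 p \left(-5 + p\right)}{9}$ ($v{\left(p \right)} = \frac{\left(p + p\right) \left(p - 5\right)}{9} = \frac{2 p \left(-5 + p\right)}{9}$)
$I{\left(s,K \right)} = K + s$
$- 3071 \left(\left(5 + I{\left(B{\left(5 \right)},b \right)}\right) + v{\left(2 \right)}\right) = - 3071 \left(\left(5 + \left(0 - 4\right)\right) + \frac{2}{9} \cdot 2 \left(-5 + 2\right)\right) = - 3071 \left(\left(5 - 4\right) + \frac{2}{9} \cdot 2 \left(-3\right)\right) = - 3071 \left(1 - \frac{4}{3}\right) = \left(-3071\right) \left(- \frac{1}{3}\right) = \frac{3071}{3}$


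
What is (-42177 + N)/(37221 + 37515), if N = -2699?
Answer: -11219/18684 ≈ -0.60046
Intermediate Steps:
(-42177 + N)/(37221 + 37515) = (-42177 - 2699)/(37221 + 37515) = -44876/74736 = -44876*1/74736 = -11219/18684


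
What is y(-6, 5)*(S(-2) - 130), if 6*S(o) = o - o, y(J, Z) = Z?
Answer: -650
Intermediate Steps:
S(o) = 0 (S(o) = (o - o)/6 = (⅙)*0 = 0)
y(-6, 5)*(S(-2) - 130) = 5*(0 - 130) = 5*(-130) = -650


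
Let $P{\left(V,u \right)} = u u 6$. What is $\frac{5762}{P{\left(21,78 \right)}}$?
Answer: $\frac{2881}{18252} \approx 0.15785$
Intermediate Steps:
$P{\left(V,u \right)} = 6 u^{2}$ ($P{\left(V,u \right)} = u^{2} \cdot 6 = 6 u^{2}$)
$\frac{5762}{P{\left(21,78 \right)}} = \frac{5762}{6 \cdot 78^{2}} = \frac{5762}{6 \cdot 6084} = \frac{5762}{36504} = 5762 \cdot \frac{1}{36504} = \frac{2881}{18252}$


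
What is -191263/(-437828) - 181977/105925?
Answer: -59415092681/46376930900 ≈ -1.2811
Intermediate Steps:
-191263/(-437828) - 181977/105925 = -191263*(-1/437828) - 181977*1/105925 = 191263/437828 - 181977/105925 = -59415092681/46376930900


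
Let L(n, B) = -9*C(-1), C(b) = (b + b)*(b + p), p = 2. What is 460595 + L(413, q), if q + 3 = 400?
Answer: 460613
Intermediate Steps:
q = 397 (q = -3 + 400 = 397)
C(b) = 2*b*(2 + b) (C(b) = (b + b)*(b + 2) = (2*b)*(2 + b) = 2*b*(2 + b))
L(n, B) = 18 (L(n, B) = -18*(-1)*(2 - 1) = -18*(-1) = -9*(-2) = 18)
460595 + L(413, q) = 460595 + 18 = 460613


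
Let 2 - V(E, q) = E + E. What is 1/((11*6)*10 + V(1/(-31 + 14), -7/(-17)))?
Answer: 17/11256 ≈ 0.0015103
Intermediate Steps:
V(E, q) = 2 - 2*E (V(E, q) = 2 - (E + E) = 2 - 2*E)
1/((11*6)*10 + V(1/(-31 + 14), -7/(-17))) = 1/((11*6)*10 + (2 - 2/(-31 + 14))) = 1/(66*10 + (2 - 2/(-17))) = 1/(660 + (2 - 2*(-1/17))) = 1/(660 + (2 + 2/17)) = 1/(660 + 36/17) = 1/(11256/17) = 17/11256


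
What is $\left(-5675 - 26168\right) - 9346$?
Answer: $-41189$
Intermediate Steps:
$\left(-5675 - 26168\right) - 9346 = -31843 - 9346 = -41189$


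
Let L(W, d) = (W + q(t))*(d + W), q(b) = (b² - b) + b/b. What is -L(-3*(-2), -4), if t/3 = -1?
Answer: -38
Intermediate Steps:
t = -3 (t = 3*(-1) = -3)
q(b) = 1 + b² - b (q(b) = (b² - b) + 1 = 1 + b² - b)
L(W, d) = (13 + W)*(W + d) (L(W, d) = (W + (1 + (-3)² - 1*(-3)))*(d + W) = (W + (1 + 9 + 3))*(W + d) = (W + 13)*(W + d) = (13 + W)*(W + d))
-L(-3*(-2), -4) = -((-3*(-2))² + 13*(-3*(-2)) + 13*(-4) - 3*(-2)*(-4)) = -(6² + 13*6 - 52 + 6*(-4)) = -(36 + 78 - 52 - 24) = -1*38 = -38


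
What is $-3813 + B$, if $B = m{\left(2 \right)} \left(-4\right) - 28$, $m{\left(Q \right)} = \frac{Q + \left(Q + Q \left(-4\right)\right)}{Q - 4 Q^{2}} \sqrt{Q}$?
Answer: $-3841 - \frac{8 \sqrt{2}}{7} \approx -3842.6$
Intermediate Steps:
$m{\left(Q \right)} = - \frac{2 Q^{\frac{3}{2}}}{Q - 4 Q^{2}}$ ($m{\left(Q \right)} = \frac{Q + \left(Q - 4 Q\right)}{Q - 4 Q^{2}} \sqrt{Q} = \frac{Q - 3 Q}{Q - 4 Q^{2}} \sqrt{Q} = \frac{\left(-2\right) Q}{Q - 4 Q^{2}} \sqrt{Q} = - \frac{2 Q}{Q - 4 Q^{2}} \sqrt{Q} = - \frac{2 Q^{\frac{3}{2}}}{Q - 4 Q^{2}}$)
$B = -28 - \frac{8 \sqrt{2}}{7}$ ($B = \frac{2 \sqrt{2}}{-1 + 4 \cdot 2} \left(-4\right) - 28 = \frac{2 \sqrt{2}}{-1 + 8} \left(-4\right) - 28 = \frac{2 \sqrt{2}}{7} \left(-4\right) - 28 = - \frac{8 \sqrt{2}}{7} - 28 = -28 - \frac{8 \sqrt{2}}{7} \approx -29.616$)
$-3813 + B = -3813 - \left(28 + \frac{8 \sqrt{2}}{7}\right) = -3841 - \frac{8 \sqrt{2}}{7}$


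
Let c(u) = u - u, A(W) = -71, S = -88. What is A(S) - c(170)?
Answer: -71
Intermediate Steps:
c(u) = 0
A(S) - c(170) = -71 - 1*0 = -71 + 0 = -71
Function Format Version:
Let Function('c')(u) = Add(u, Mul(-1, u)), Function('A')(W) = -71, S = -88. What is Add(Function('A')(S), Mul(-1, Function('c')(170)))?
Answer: -71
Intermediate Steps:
Function('c')(u) = 0
Add(Function('A')(S), Mul(-1, Function('c')(170))) = Add(-71, Mul(-1, 0)) = Add(-71, 0) = -71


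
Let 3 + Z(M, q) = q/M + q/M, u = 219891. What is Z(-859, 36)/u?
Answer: -883/62962123 ≈ -1.4024e-5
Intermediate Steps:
Z(M, q) = -3 + 2*q/M (Z(M, q) = -3 + (q/M + q/M) = -3 + 2*q/M)
Z(-859, 36)/u = (-3 + 2*36/(-859))/219891 = (-3 + 2*36*(-1/859))*(1/219891) = (-3 - 72/859)*(1/219891) = -2649/859*1/219891 = -883/62962123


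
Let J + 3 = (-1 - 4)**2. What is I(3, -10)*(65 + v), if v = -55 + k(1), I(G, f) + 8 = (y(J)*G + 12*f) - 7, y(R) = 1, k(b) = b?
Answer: -1452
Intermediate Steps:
J = 22 (J = -3 + (-1 - 4)**2 = -3 + (-5)**2 = -3 + 25 = 22)
I(G, f) = -15 + G + 12*f (I(G, f) = -8 + ((1*G + 12*f) - 7) = -8 + ((G + 12*f) - 7) = -8 + (-7 + G + 12*f) = -15 + G + 12*f)
v = -54 (v = -55 + 1 = -54)
I(3, -10)*(65 + v) = (-15 + 3 + 12*(-10))*(65 - 54) = (-15 + 3 - 120)*11 = -132*11 = -1452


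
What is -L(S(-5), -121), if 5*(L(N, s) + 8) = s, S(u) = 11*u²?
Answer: 161/5 ≈ 32.200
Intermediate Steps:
L(N, s) = -8 + s/5
-L(S(-5), -121) = -(-8 + (⅕)*(-121)) = -(-8 - 121/5) = -1*(-161/5) = 161/5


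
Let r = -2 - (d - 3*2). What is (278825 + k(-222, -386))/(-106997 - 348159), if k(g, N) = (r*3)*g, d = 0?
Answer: -276161/455156 ≈ -0.60674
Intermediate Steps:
r = 4 (r = -2 - (0 - 3*2) = -2 - (0 - 6) = -2 - 1*(-6) = -2 + 6 = 4)
k(g, N) = 12*g (k(g, N) = (4*3)*g = 12*g)
(278825 + k(-222, -386))/(-106997 - 348159) = (278825 + 12*(-222))/(-106997 - 348159) = (278825 - 2664)/(-455156) = 276161*(-1/455156) = -276161/455156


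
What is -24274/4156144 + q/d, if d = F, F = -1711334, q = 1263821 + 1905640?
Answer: -3303569309975/1778137634024 ≈ -1.8579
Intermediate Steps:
q = 3169461
d = -1711334
-24274/4156144 + q/d = -24274/4156144 + 3169461/(-1711334) = -24274*1/4156144 + 3169461*(-1/1711334) = -12137/2078072 - 3169461/1711334 = -3303569309975/1778137634024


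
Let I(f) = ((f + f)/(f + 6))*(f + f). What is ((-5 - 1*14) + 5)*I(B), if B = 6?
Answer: -168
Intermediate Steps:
I(f) = 4*f²/(6 + f) (I(f) = ((2*f)/(6 + f))*(2*f) = (2*f/(6 + f))*(2*f) = 4*f²/(6 + f))
((-5 - 1*14) + 5)*I(B) = ((-5 - 1*14) + 5)*(4*6²/(6 + 6)) = ((-5 - 14) + 5)*(4*36/12) = (-19 + 5)*(4*36*(1/12)) = -14*12 = -168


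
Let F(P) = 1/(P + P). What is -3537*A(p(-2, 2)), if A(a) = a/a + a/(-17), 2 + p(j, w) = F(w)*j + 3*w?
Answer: -95499/34 ≈ -2808.8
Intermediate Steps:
F(P) = 1/(2*P)
p(j, w) = -2 + 3*w + j/(2*w) (p(j, w) = -2 + ((1/(2*w))*j + 3*w) = -2 + (j/(2*w) + 3*w) = -2 + (3*w + j/(2*w)) = -2 + 3*w + j/(2*w))
A(a) = 1 - a/17 (A(a) = 1 + a*(-1/17) = 1 - a/17)
-3537*A(p(-2, 2)) = -3537*(1 - (-2 + 3*2 + (1/2)*(-2)/2)/17) = -3537*(1 - (-2 + 6 + (1/2)*(-2)*(1/2))/17) = -3537*(1 - (-2 + 6 - 1/2)/17) = -3537*(1 - 1/17*7/2) = -3537*(1 - 7/34) = -3537*27/34 = -95499/34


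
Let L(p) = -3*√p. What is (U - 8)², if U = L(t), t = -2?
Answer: 46 + 48*I*√2 ≈ 46.0 + 67.882*I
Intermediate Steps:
U = -3*I*√2 ≈ -4.2426*I
(U - 8)² = (-3*I*√2 - 8)² = (-8 - 3*I*√2)²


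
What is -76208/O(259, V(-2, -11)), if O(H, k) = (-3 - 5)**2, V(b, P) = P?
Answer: -4763/4 ≈ -1190.8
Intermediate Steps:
O(H, k) = 64 (O(H, k) = (-8)**2 = 64)
-76208/O(259, V(-2, -11)) = -76208/64 = -76208*1/64 = -4763/4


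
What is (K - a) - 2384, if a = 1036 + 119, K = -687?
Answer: -4226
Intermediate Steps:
a = 1155
(K - a) - 2384 = (-687 - 1*1155) - 2384 = (-687 - 1155) - 2384 = -1842 - 2384 = -4226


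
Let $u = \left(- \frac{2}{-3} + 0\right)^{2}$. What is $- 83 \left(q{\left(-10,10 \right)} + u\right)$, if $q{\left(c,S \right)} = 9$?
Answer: $- \frac{7055}{9} \approx -783.89$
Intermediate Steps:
$u = \frac{4}{9}$ ($u = \left(\left(-2\right) \left(- \frac{1}{3}\right) + 0\right)^{2} = \left(\frac{2}{3} + 0\right)^{2} = \left(\frac{2}{3}\right)^{2} = \frac{4}{9} \approx 0.44444$)
$- 83 \left(q{\left(-10,10 \right)} + u\right) = - 83 \left(9 + \frac{4}{9}\right) = \left(-83\right) \frac{85}{9} = - \frac{7055}{9}$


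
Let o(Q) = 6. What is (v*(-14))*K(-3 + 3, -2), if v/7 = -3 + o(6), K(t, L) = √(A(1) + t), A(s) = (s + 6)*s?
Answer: -294*√7 ≈ -777.85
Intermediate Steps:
A(s) = s*(6 + s) (A(s) = (6 + s)*s = s*(6 + s))
K(t, L) = √(7 + t) (K(t, L) = √(1*(6 + 1) + t) = √(1*7 + t) = √(7 + t))
v = 21 (v = 7*(-3 + 6) = 7*3 = 21)
(v*(-14))*K(-3 + 3, -2) = (21*(-14))*√(7 + (-3 + 3)) = -294*√(7 + 0) = -294*√7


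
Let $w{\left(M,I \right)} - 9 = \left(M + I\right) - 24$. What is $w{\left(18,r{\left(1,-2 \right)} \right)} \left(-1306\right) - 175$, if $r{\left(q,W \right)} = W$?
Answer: $-1481$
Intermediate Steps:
$w{\left(M,I \right)} = -15 + I + M$ ($w{\left(M,I \right)} = 9 - \left(24 - I - M\right) = 9 + \left(-24 + I + M\right) = -15 + I + M$)
$w{\left(18,r{\left(1,-2 \right)} \right)} \left(-1306\right) - 175 = \left(-15 - 2 + 18\right) \left(-1306\right) - 175 = 1 \left(-1306\right) - 175 = -1306 - 175 = -1481$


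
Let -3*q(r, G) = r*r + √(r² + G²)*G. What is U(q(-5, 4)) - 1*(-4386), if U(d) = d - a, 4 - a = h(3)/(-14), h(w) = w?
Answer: 183685/42 - 4*√41/3 ≈ 4364.9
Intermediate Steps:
q(r, G) = -r²/3 - G*√(G² + r²)/3 (q(r, G) = -(r*r + √(r² + G²)*G)/3 = -(r² + √(G² + r²)*G)/3 = -(r² + G*√(G² + r²))/3 = -r²/3 - G*√(G² + r²)/3)
a = 59/14 (a = 4 - 3/(-14) = 4 - 3*(-1)/14 = 4 - 1*(-3/14) = 4 + 3/14 = 59/14 ≈ 4.2143)
U(d) = -59/14 + d (U(d) = d - 1*59/14 = d - 59/14 = -59/14 + d)
U(q(-5, 4)) - 1*(-4386) = (-59/14 + (-⅓*(-5)² - ⅓*4*√(4² + (-5)²))) - 1*(-4386) = (-59/14 + (-⅓*25 - ⅓*4*√(16 + 25))) + 4386 = (-59/14 + (-25/3 - ⅓*4*√41)) + 4386 = (-59/14 + (-25/3 - 4*√41/3)) + 4386 = (-527/42 - 4*√41/3) + 4386 = 183685/42 - 4*√41/3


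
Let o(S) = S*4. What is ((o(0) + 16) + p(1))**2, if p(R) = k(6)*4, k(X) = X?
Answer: 1600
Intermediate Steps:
o(S) = 4*S
p(R) = 24 (p(R) = 6*4 = 24)
((o(0) + 16) + p(1))**2 = ((4*0 + 16) + 24)**2 = ((0 + 16) + 24)**2 = (16 + 24)**2 = 40**2 = 1600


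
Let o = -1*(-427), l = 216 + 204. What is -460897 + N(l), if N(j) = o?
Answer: -460470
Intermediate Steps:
l = 420
o = 427
N(j) = 427
-460897 + N(l) = -460897 + 427 = -460470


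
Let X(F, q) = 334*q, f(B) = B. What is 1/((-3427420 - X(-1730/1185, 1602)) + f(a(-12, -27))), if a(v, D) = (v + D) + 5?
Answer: -1/3962522 ≈ -2.5236e-7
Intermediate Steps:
a(v, D) = 5 + D + v (a(v, D) = (D + v) + 5 = 5 + D + v)
1/((-3427420 - X(-1730/1185, 1602)) + f(a(-12, -27))) = 1/((-3427420 - 334*1602) + (5 - 27 - 12)) = 1/((-3427420 - 1*535068) - 34) = 1/((-3427420 - 535068) - 34) = 1/(-3962488 - 34) = 1/(-3962522) = -1/3962522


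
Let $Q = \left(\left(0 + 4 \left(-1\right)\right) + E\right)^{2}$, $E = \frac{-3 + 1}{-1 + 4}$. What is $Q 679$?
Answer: $\frac{133084}{9} \approx 14787.0$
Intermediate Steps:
$E = - \frac{2}{3} \approx -0.66667$
$Q = \frac{196}{9}$ ($Q = \left(\left(0 + 4 \left(-1\right)\right) - \frac{2}{3}\right)^{2} = \left(\left(0 - 4\right) - \frac{2}{3}\right)^{2} = \left(-4 - \frac{2}{3}\right)^{2} = \left(- \frac{14}{3}\right)^{2} = \frac{196}{9} \approx 21.778$)
$Q 679 = \frac{196}{9} \cdot 679 = \frac{133084}{9}$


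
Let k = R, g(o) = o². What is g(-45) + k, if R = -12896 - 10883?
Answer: -21754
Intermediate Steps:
R = -23779
k = -23779
g(-45) + k = (-45)² - 23779 = 2025 - 23779 = -21754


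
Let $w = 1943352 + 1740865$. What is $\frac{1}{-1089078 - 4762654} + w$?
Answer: $\frac{21559050513843}{5851732} \approx 3.6842 \cdot 10^{6}$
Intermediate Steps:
$w = 3684217$
$\frac{1}{-1089078 - 4762654} + w = \frac{1}{-1089078 - 4762654} + 3684217 = \frac{1}{-5851732} + 3684217 = - \frac{1}{5851732} + 3684217 = \frac{21559050513843}{5851732}$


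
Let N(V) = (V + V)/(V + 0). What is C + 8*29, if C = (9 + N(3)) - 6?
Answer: 237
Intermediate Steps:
N(V) = 2 (N(V) = (2*V)/V = 2)
C = 5 (C = (9 + 2) - 6 = 11 - 6 = 5)
C + 8*29 = 5 + 8*29 = 5 + 232 = 237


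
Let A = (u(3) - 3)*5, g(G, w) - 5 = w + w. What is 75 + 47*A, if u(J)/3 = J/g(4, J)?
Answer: -4815/11 ≈ -437.73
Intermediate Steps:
g(G, w) = 5 + 2*w (g(G, w) = 5 + (w + w) = 5 + 2*w)
u(J) = 3*J/(5 + 2*J) (u(J) = 3*(J/(5 + 2*J)) = 3*J/(5 + 2*J))
A = -120/11 (A = (3*3/(5 + 2*3) - 3)*5 = (3*3/(5 + 6) - 3)*5 = (3*3/11 - 3)*5 = (3*3*(1/11) - 3)*5 = (9/11 - 3)*5 = -24/11*5 = -120/11 ≈ -10.909)
75 + 47*A = 75 + 47*(-120/11) = 75 - 5640/11 = -4815/11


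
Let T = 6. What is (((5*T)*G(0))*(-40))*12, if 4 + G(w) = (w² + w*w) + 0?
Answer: 57600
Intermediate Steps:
G(w) = -4 + 2*w² (G(w) = -4 + ((w² + w*w) + 0) = -4 + ((w² + w²) + 0) = -4 + (2*w² + 0) = -4 + 2*w²)
(((5*T)*G(0))*(-40))*12 = (((5*6)*(-4 + 2*0²))*(-40))*12 = ((30*(-4 + 2*0))*(-40))*12 = ((30*(-4 + 0))*(-40))*12 = ((30*(-4))*(-40))*12 = -120*(-40)*12 = 4800*12 = 57600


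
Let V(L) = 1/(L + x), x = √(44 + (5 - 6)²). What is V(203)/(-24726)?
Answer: -203/1017821064 + √5/339273688 ≈ -1.9285e-7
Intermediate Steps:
x = 3*√5 (x = √(44 + (-1)²) = √(44 + 1) = √45 = 3*√5 ≈ 6.7082)
V(L) = 1/(L + 3*√5)
V(203)/(-24726) = 1/((203 + 3*√5)*(-24726)) = -1/24726/(203 + 3*√5) = -1/(24726*(203 + 3*√5))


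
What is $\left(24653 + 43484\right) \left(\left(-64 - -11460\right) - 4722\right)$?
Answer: $454746338$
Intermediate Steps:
$\left(24653 + 43484\right) \left(\left(-64 - -11460\right) - 4722\right) = 68137 \left(\left(-64 + 11460\right) - 4722\right) = 68137 \left(11396 - 4722\right) = 68137 \cdot 6674 = 454746338$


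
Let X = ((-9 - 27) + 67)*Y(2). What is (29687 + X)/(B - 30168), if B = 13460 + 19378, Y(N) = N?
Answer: 29749/2670 ≈ 11.142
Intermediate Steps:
B = 32838
X = 62 (X = ((-9 - 27) + 67)*2 = (-36 + 67)*2 = 31*2 = 62)
(29687 + X)/(B - 30168) = (29687 + 62)/(32838 - 30168) = 29749/2670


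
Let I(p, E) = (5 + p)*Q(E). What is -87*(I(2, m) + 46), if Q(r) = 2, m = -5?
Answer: -5220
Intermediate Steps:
I(p, E) = 10 + 2*p (I(p, E) = (5 + p)*2 = 10 + 2*p)
-87*(I(2, m) + 46) = -87*((10 + 2*2) + 46) = -87*((10 + 4) + 46) = -87*(14 + 46) = -87*60 = -5220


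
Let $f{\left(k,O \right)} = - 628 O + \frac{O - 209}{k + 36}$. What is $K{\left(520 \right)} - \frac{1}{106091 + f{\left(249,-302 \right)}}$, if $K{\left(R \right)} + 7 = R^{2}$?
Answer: $\frac{22790718621627}{84287384} \approx 2.7039 \cdot 10^{5}$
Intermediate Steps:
$f{\left(k,O \right)} = - 628 O + \frac{-209 + O}{36 + k}$
$K{\left(R \right)} = -7 + R^{2}$
$K{\left(520 \right)} - \frac{1}{106091 + f{\left(249,-302 \right)}} = \left(-7 + 520^{2}\right) - \frac{1}{106091 + \frac{-209 - -6827314 - \left(-189656\right) 249}{36 + 249}} = \left(-7 + 270400\right) - \frac{1}{106091 + \frac{-209 + 6827314 + 47224344}{285}} = 270393 - \frac{1}{106091 + \frac{1}{285} \cdot 54051449} = 270393 - \frac{1}{106091 + \frac{54051449}{285}} = 270393 - \frac{1}{\frac{84287384}{285}} = 270393 - \frac{285}{84287384} = \frac{22790718621627}{84287384}$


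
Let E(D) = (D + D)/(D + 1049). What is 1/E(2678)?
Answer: 3727/5356 ≈ 0.69586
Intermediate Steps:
E(D) = 2*D/(1049 + D) (E(D) = (2*D)/(1049 + D) = 2*D/(1049 + D))
1/E(2678) = 1/(2*2678/(1049 + 2678)) = 1/(2*2678/3727) = 1/(2*2678*(1/3727)) = 1/(5356/3727) = 3727/5356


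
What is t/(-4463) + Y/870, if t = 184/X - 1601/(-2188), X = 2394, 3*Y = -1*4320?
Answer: -561121781161/338973972372 ≈ -1.6554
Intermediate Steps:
Y = -1440 (Y = (-1*4320)/3 = (1/3)*(-4320) = -1440)
t = 2117693/2619036 (t = 184/2394 - 1601/(-2188) = 184*(1/2394) - 1601*(-1/2188) = 92/1197 + 1601/2188 = 2117693/2619036 ≈ 0.80858)
t/(-4463) + Y/870 = (2117693/2619036)/(-4463) - 1440/870 = (2117693/2619036)*(-1/4463) - 1440*1/870 = -2117693/11688757668 - 48/29 = -561121781161/338973972372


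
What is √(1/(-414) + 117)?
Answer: √2228102/138 ≈ 10.817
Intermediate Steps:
√(1/(-414) + 117) = √(-1/414 + 117) = √(48437/414) = √2228102/138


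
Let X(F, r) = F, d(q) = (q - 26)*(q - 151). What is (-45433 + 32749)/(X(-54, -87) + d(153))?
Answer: -3171/50 ≈ -63.420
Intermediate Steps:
d(q) = (-151 + q)*(-26 + q) (d(q) = (-26 + q)*(-151 + q) = (-151 + q)*(-26 + q))
(-45433 + 32749)/(X(-54, -87) + d(153)) = (-45433 + 32749)/(-54 + (3926 + 153**2 - 177*153)) = -12684/(-54 + (3926 + 23409 - 27081)) = -12684/(-54 + 254) = -12684/200 = -12684*1/200 = -3171/50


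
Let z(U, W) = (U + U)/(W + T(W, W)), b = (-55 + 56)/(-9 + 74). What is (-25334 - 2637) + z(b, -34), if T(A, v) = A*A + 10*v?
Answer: -710882964/25415 ≈ -27971.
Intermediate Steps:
T(A, v) = A² + 10*v
b = 1/65 ≈ 0.015385
z(U, W) = 2*U/(W² + 11*W) (z(U, W) = (U + U)/(W + (W² + 10*W)) = (2*U)/(W² + 11*W) = 2*U/(W² + 11*W))
(-25334 - 2637) + z(b, -34) = (-25334 - 2637) + 2*(1/65)/(-34*(11 - 34)) = -27971 + 2*(1/65)*(-1/34)/(-23) = -27971 + 2*(1/65)*(-1/34)*(-1/23) = -27971 + 1/25415 = -710882964/25415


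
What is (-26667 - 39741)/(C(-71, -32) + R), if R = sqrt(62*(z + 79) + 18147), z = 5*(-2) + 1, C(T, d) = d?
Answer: 66408/(32 - sqrt(22487)) ≈ -562.99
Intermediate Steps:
z = -9 (z = -10 + 1 = -9)
R = sqrt(22487) (R = sqrt(62*(-9 + 79) + 18147) = sqrt(62*70 + 18147) = sqrt(4340 + 18147) = sqrt(22487) ≈ 149.96)
(-26667 - 39741)/(C(-71, -32) + R) = (-26667 - 39741)/(-32 + sqrt(22487)) = -66408/(-32 + sqrt(22487))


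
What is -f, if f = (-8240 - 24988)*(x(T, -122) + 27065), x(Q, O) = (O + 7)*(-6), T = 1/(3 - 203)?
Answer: 922243140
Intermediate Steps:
T = -1/200 (T = 1/(-200) = -1/200 ≈ -0.0050000)
x(Q, O) = -42 - 6*O (x(Q, O) = (7 + O)*(-6) = -42 - 6*O)
f = -922243140 (f = (-8240 - 24988)*((-42 - 6*(-122)) + 27065) = -33228*((-42 + 732) + 27065) = -33228*(690 + 27065) = -33228*27755 = -922243140)
-f = -1*(-922243140) = 922243140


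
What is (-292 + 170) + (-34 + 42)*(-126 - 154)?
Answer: -2362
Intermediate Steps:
(-292 + 170) + (-34 + 42)*(-126 - 154) = -122 + 8*(-280) = -122 - 2240 = -2362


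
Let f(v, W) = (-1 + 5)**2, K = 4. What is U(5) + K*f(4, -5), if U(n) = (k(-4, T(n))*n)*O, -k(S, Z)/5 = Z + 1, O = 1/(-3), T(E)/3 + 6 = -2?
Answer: -383/3 ≈ -127.67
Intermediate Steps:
T(E) = -24 (T(E) = -18 + 3*(-2) = -18 - 6 = -24)
O = -1/3 (O = 1*(-1/3) = -1/3 ≈ -0.33333)
k(S, Z) = -5 - 5*Z (k(S, Z) = -5*(Z + 1) = -5*(1 + Z) = -5 - 5*Z)
f(v, W) = 16 (f(v, W) = 4**2 = 16)
U(n) = -115*n/3 (U(n) = ((-5 - 5*(-24))*n)*(-1/3) = ((-5 + 120)*n)*(-1/3) = (115*n)*(-1/3) = -115*n/3)
U(5) + K*f(4, -5) = -115/3*5 + 4*16 = -575/3 + 64 = -383/3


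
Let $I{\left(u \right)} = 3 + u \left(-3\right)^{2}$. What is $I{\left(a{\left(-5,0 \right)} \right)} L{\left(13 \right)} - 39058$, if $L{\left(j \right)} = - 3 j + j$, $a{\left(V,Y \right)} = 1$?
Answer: $-39370$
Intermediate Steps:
$I{\left(u \right)} = 3 + 9 u$ ($I{\left(u \right)} = 3 + u 9 = 3 + 9 u$)
$L{\left(j \right)} = - 2 j$
$I{\left(a{\left(-5,0 \right)} \right)} L{\left(13 \right)} - 39058 = \left(3 + 9 \cdot 1\right) \left(\left(-2\right) 13\right) - 39058 = \left(3 + 9\right) \left(-26\right) - 39058 = 12 \left(-26\right) - 39058 = -312 - 39058 = -39370$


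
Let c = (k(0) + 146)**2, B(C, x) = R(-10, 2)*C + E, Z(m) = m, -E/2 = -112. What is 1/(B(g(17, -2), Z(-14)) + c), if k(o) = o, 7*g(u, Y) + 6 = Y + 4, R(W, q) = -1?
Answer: 7/150784 ≈ 4.6424e-5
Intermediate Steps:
g(u, Y) = -2/7 + Y/7 (g(u, Y) = -6/7 + (Y + 4)/7 = -6/7 + (4 + Y)/7 = -6/7 + (4/7 + Y/7) = -2/7 + Y/7)
E = 224 (E = -2*(-112) = 224)
B(C, x) = 224 - C (B(C, x) = -C + 224 = 224 - C)
c = 21316 (c = (0 + 146)**2 = 146**2 = 21316)
1/(B(g(17, -2), Z(-14)) + c) = 1/((224 - (-2/7 + (1/7)*(-2))) + 21316) = 1/((224 - (-2/7 - 2/7)) + 21316) = 1/((224 - 1*(-4/7)) + 21316) = 1/((224 + 4/7) + 21316) = 1/(1572/7 + 21316) = 1/(150784/7) = 7/150784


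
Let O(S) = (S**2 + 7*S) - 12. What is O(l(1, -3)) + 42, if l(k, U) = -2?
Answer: 20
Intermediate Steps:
O(S) = -12 + S**2 + 7*S
O(l(1, -3)) + 42 = (-12 + (-2)**2 + 7*(-2)) + 42 = (-12 + 4 - 14) + 42 = -22 + 42 = 20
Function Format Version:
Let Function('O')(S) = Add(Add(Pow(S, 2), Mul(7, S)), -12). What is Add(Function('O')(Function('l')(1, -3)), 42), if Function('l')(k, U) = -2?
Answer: 20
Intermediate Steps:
Function('O')(S) = Add(-12, Pow(S, 2), Mul(7, S))
Add(Function('O')(Function('l')(1, -3)), 42) = Add(Add(-12, Pow(-2, 2), Mul(7, -2)), 42) = Add(Add(-12, 4, -14), 42) = Add(-22, 42) = 20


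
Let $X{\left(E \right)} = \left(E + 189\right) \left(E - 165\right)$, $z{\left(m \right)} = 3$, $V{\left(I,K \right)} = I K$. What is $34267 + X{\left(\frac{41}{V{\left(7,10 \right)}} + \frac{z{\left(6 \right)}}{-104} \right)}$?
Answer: $\frac{41016454649}{13249600} \approx 3095.7$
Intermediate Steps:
$X{\left(E \right)} = \left(-165 + E\right) \left(189 + E\right)$ ($X{\left(E \right)} = \left(189 + E\right) \left(-165 + E\right) = \left(-165 + E\right) \left(189 + E\right)$)
$34267 + X{\left(\frac{41}{V{\left(7,10 \right)}} + \frac{z{\left(6 \right)}}{-104} \right)} = 34267 + \left(-31185 + \left(\frac{41}{7 \cdot 10} + \frac{3}{-104}\right)^{2} + 24 \left(\frac{41}{7 \cdot 10} + \frac{3}{-104}\right)\right) = 34267 + \left(-31185 + \left(\frac{41}{70} + 3 \left(- \frac{1}{104}\right)\right)^{2} + 24 \left(\frac{41}{70} + 3 \left(- \frac{1}{104}\right)\right)\right) = 34267 + \left(-31185 + \left(41 \cdot \frac{1}{70} - \frac{3}{104}\right)^{2} + 24 \left(41 \cdot \frac{1}{70} - \frac{3}{104}\right)\right) = 34267 + \left(-31185 + \left(\frac{41}{70} - \frac{3}{104}\right)^{2} + 24 \left(\frac{41}{70} - \frac{3}{104}\right)\right) = 34267 + \left(-31185 + \left(\frac{2027}{3640}\right)^{2} + 24 \cdot \frac{2027}{3640}\right) = 34267 + \left(-31185 + \frac{4108729}{13249600} + \frac{6081}{455}\right) = 34267 - \frac{413007588551}{13249600} = \frac{41016454649}{13249600}$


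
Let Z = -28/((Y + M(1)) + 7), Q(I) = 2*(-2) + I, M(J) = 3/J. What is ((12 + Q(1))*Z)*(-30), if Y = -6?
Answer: 1890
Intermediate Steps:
Q(I) = -4 + I
Z = -7 (Z = -28/((-6 + 3/1) + 7) = -28/((-6 + 3*1) + 7) = -28/((-6 + 3) + 7) = -28/(-3 + 7) = -28/4 = -28*¼ = -7)
((12 + Q(1))*Z)*(-30) = ((12 + (-4 + 1))*(-7))*(-30) = ((12 - 3)*(-7))*(-30) = (9*(-7))*(-30) = -63*(-30) = 1890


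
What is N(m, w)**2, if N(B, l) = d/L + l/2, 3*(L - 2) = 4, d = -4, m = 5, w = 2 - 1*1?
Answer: 49/100 ≈ 0.49000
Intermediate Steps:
w = 1 (w = 2 - 1 = 1)
L = 10/3 (L = 2 + (1/3)*4 = 2 + 4/3 = 10/3 ≈ 3.3333)
N(B, l) = -6/5 + l/2 (N(B, l) = -4/10/3 + l/2 = -4*3/10 + l*(1/2) = -6/5 + l/2)
N(m, w)**2 = (-6/5 + (1/2)*1)**2 = (-6/5 + 1/2)**2 = (-7/10)**2 = 49/100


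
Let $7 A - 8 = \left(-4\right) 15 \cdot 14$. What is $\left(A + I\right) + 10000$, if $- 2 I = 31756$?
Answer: $- \frac{41978}{7} \approx -5996.9$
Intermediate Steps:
$A = - \frac{832}{7}$ ($A = \frac{8}{7} + \frac{\left(-4\right) 15 \cdot 14}{7} = \frac{8}{7} + \frac{\left(-60\right) 14}{7} = \frac{8}{7} + \frac{1}{7} \left(-840\right) = \frac{8}{7} - 120 = - \frac{832}{7} \approx -118.86$)
$I = -15878$ ($I = \left(- \frac{1}{2}\right) 31756 = -15878$)
$\left(A + I\right) + 10000 = \left(- \frac{832}{7} - 15878\right) + 10000 = - \frac{111978}{7} + 10000 = - \frac{41978}{7}$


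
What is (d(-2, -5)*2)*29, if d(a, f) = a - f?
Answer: 174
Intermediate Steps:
(d(-2, -5)*2)*29 = ((-2 - 1*(-5))*2)*29 = ((-2 + 5)*2)*29 = (3*2)*29 = 6*29 = 174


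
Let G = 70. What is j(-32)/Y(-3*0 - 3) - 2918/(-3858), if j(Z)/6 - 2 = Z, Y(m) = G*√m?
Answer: 1459/1929 + 6*I*√3/7 ≈ 0.75635 + 1.4846*I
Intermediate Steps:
Y(m) = 70*√m
j(Z) = 12 + 6*Z
j(-32)/Y(-3*0 - 3) - 2918/(-3858) = (12 + 6*(-32))/((70*√(-3*0 - 3))) - 2918/(-3858) = (12 - 192)/((70*√(0 - 3))) - 2918*(-1/3858) = -180*(-I*√3/210) + 1459/1929 = -(-6)*I*√3/7 + 1459/1929 = 6*I*√3/7 + 1459/1929 = 1459/1929 + 6*I*√3/7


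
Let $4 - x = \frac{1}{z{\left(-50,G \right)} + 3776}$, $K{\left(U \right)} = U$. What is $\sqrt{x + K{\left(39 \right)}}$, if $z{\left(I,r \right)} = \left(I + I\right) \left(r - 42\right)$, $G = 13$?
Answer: $\frac{\sqrt{479114823}}{3338} \approx 6.5574$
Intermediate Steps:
$z{\left(I,r \right)} = 2 I \left(-42 + r\right)$
$x = \frac{26703}{6676}$ ($x = 4 - \frac{1}{2 \left(-50\right) \left(-42 + 13\right) + 3776} = 4 - \frac{1}{2 \left(-50\right) \left(-29\right) + 3776} = 4 - \frac{1}{2900 + 3776} = 4 - \frac{1}{6676} = \frac{26703}{6676} \approx 3.9999$)
$\sqrt{x + K{\left(39 \right)}} = \sqrt{\frac{26703}{6676} + 39} = \sqrt{\frac{287067}{6676}} = \frac{\sqrt{479114823}}{3338}$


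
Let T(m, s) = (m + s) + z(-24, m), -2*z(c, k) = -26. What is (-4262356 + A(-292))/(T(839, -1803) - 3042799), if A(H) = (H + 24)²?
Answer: 2095266/1521875 ≈ 1.3768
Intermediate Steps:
z(c, k) = 13 (z(c, k) = -½*(-26) = 13)
A(H) = (24 + H)²
T(m, s) = 13 + m + s (T(m, s) = (m + s) + 13 = 13 + m + s)
(-4262356 + A(-292))/(T(839, -1803) - 3042799) = (-4262356 + (24 - 292)²)/((13 + 839 - 1803) - 3042799) = (-4262356 + (-268)²)/(-951 - 3042799) = (-4262356 + 71824)/(-3043750) = -4190532*(-1/3043750) = 2095266/1521875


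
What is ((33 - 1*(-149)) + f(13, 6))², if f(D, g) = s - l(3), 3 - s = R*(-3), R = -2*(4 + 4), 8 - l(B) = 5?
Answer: 17956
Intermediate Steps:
l(B) = 3 (l(B) = 8 - 1*5 = 8 - 5 = 3)
R = -16 (R = -2*8 = -16)
s = -45 (s = 3 - (-16)*(-3) = 3 - 1*48 = 3 - 48 = -45)
f(D, g) = -48 (f(D, g) = -45 - 1*3 = -45 - 3 = -48)
((33 - 1*(-149)) + f(13, 6))² = ((33 - 1*(-149)) - 48)² = ((33 + 149) - 48)² = (182 - 48)² = 134² = 17956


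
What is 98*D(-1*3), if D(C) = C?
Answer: -294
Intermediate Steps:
98*D(-1*3) = 98*(-1*3) = 98*(-3) = -294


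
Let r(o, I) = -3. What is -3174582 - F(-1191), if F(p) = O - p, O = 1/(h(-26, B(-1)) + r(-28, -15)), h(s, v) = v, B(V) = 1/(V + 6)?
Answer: -44460817/14 ≈ -3.1758e+6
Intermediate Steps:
B(V) = 1/(6 + V)
O = -5/14 (O = 1/(1/(6 - 1) - 3) = 1/(1/5 - 3) = 1/(-14/5) = -5/14 ≈ -0.35714)
F(p) = -5/14 - p
-3174582 - F(-1191) = -3174582 - (-5/14 - 1*(-1191)) = -3174582 - (-5/14 + 1191) = -3174582 - 1*16669/14 = -3174582 - 16669/14 = -44460817/14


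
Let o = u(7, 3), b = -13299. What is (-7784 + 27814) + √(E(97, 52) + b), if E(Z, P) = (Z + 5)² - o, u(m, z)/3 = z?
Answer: 20030 + 22*I*√6 ≈ 20030.0 + 53.889*I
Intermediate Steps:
u(m, z) = 3*z
o = 9 (o = 3*3 = 9)
E(Z, P) = -9 + (5 + Z)² (E(Z, P) = (Z + 5)² - 1*9 = (5 + Z)² - 9 = -9 + (5 + Z)²)
(-7784 + 27814) + √(E(97, 52) + b) = (-7784 + 27814) + √((-9 + (5 + 97)²) - 13299) = 20030 + √((-9 + 102²) - 13299) = 20030 + √((-9 + 10404) - 13299) = 20030 + √(10395 - 13299) = 20030 + √(-2904) = 20030 + 22*I*√6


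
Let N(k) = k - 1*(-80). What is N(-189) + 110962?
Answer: 110853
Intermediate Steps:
N(k) = 80 + k (N(k) = k + 80 = 80 + k)
N(-189) + 110962 = (80 - 189) + 110962 = -109 + 110962 = 110853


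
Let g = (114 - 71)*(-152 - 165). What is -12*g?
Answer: 163572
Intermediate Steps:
g = -13631 (g = 43*(-317) = -13631)
-12*g = -12*(-13631) = 163572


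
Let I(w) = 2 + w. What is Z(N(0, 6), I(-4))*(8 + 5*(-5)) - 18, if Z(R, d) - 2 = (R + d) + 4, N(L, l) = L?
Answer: -86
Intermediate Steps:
Z(R, d) = 6 + R + d (Z(R, d) = 2 + ((R + d) + 4) = 2 + (4 + R + d) = 6 + R + d)
Z(N(0, 6), I(-4))*(8 + 5*(-5)) - 18 = (6 + 0 + (2 - 4))*(8 + 5*(-5)) - 18 = (6 + 0 - 2)*(8 - 25) - 18 = 4*(-17) - 18 = -68 - 18 = -86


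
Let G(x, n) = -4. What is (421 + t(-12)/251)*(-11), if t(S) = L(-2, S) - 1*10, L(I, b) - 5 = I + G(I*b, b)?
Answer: -1162260/251 ≈ -4630.5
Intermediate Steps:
L(I, b) = 1 + I (L(I, b) = 5 + (I - 4) = 5 + (-4 + I) = 1 + I)
t(S) = -11 (t(S) = (1 - 2) - 1*10 = -1 - 10 = -11)
(421 + t(-12)/251)*(-11) = (421 - 11/251)*(-11) = (105660/251)*(-11) = -1162260/251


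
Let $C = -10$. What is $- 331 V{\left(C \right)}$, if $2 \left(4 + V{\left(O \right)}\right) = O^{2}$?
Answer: $-15226$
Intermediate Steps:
$V{\left(O \right)} = -4 + \frac{O^{2}}{2}$
$- 331 V{\left(C \right)} = - 331 \left(-4 + \frac{\left(-10\right)^{2}}{2}\right) = - 331 \left(-4 + \frac{1}{2} \cdot 100\right) = - 331 \left(-4 + 50\right) = \left(-331\right) 46 = -15226$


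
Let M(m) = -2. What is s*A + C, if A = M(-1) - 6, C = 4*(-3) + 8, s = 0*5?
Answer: -4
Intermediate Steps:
s = 0
C = -4 (C = -12 + 8 = -4)
A = -8 (A = -2 - 6 = -8)
s*A + C = 0*(-8) - 4 = 0 - 4 = -4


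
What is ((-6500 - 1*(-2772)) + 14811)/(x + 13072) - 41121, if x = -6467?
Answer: -271593122/6605 ≈ -41119.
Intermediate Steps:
((-6500 - 1*(-2772)) + 14811)/(x + 13072) - 41121 = ((-6500 - 1*(-2772)) + 14811)/(-6467 + 13072) - 41121 = ((-6500 + 2772) + 14811)/6605 - 41121 = (-3728 + 14811)*(1/6605) - 41121 = 11083*(1/6605) - 41121 = 11083/6605 - 41121 = -271593122/6605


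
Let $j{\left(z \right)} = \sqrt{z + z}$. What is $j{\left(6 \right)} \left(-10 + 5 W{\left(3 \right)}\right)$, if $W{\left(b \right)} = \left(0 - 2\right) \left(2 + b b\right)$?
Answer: $- 240 \sqrt{3} \approx -415.69$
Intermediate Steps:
$W{\left(b \right)} = -4 - 2 b^{2}$ ($W{\left(b \right)} = - 2 \left(2 + b^{2}\right) = -4 - 2 b^{2}$)
$j{\left(z \right)} = \sqrt{2} \sqrt{z}$ ($j{\left(z \right)} = \sqrt{2 z} = \sqrt{2} \sqrt{z}$)
$j{\left(6 \right)} \left(-10 + 5 W{\left(3 \right)}\right) = \sqrt{2} \sqrt{6} \left(-10 + 5 \left(-4 - 2 \cdot 3^{2}\right)\right) = 2 \sqrt{3} \left(-10 + 5 \left(-4 - 18\right)\right) = 2 \sqrt{3} \left(-10 + 5 \left(-22\right)\right) = 2 \sqrt{3} \left(-10 - 110\right) = 2 \sqrt{3} \left(-120\right) = - 240 \sqrt{3}$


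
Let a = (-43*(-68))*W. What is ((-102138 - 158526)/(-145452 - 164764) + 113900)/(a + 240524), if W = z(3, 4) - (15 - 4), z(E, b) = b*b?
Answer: 4416732883/9893718888 ≈ 0.44642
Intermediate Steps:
z(E, b) = b²
W = 5 (W = 4² - (15 - 4) = 16 - 1*11 = 16 - 11 = 5)
a = 14620 (a = -43*(-68)*5 = 2924*5 = 14620)
((-102138 - 158526)/(-145452 - 164764) + 113900)/(a + 240524) = ((-102138 - 158526)/(-145452 - 164764) + 113900)/(14620 + 240524) = (-260664/(-310216) + 113900)/255144 = (-260664*(-1/310216) + 113900)*(1/255144) = (32583/38777 + 113900)*(1/255144) = (4416732883/38777)*(1/255144) = 4416732883/9893718888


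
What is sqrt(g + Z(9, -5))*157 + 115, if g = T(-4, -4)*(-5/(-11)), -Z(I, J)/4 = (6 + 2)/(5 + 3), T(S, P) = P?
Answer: 115 + 1256*I*sqrt(11)/11 ≈ 115.0 + 378.7*I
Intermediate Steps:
Z(I, J) = -4 (Z(I, J) = -4*(6 + 2)/(5 + 3) = -32/8 = -4*1 = -4)
g = -20/11 (g = -(-20)/(-11) = -(-20)*(-1)/11 = -4*5/11 = -20/11 ≈ -1.8182)
sqrt(g + Z(9, -5))*157 + 115 = sqrt(-20/11 - 4)*157 + 115 = sqrt(-64/11)*157 + 115 = (8*I*sqrt(11)/11)*157 + 115 = 1256*I*sqrt(11)/11 + 115 = 115 + 1256*I*sqrt(11)/11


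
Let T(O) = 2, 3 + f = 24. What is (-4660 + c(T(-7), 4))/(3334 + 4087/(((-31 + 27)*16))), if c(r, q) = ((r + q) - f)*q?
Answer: -302080/209289 ≈ -1.4434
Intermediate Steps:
f = 21 (f = -3 + 24 = 21)
c(r, q) = q*(-21 + q + r) (c(r, q) = ((r + q) - 1*21)*q = ((q + r) - 21)*q = (-21 + q + r)*q = q*(-21 + q + r))
(-4660 + c(T(-7), 4))/(3334 + 4087/(((-31 + 27)*16))) = (-4660 + 4*(-21 + 4 + 2))/(3334 + 4087/(((-31 + 27)*16))) = (-4660 + 4*(-15))/(3334 + 4087/((-4*16))) = (-4660 - 60)/(3334 + 4087/(-64)) = -4720/(3334 + 4087*(-1/64)) = -4720/(3334 - 4087/64) = -4720/209289/64 = -4720*64/209289 = -302080/209289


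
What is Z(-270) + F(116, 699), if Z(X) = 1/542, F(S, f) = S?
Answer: 62873/542 ≈ 116.00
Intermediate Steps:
Z(X) = 1/542
Z(-270) + F(116, 699) = 1/542 + 116 = 62873/542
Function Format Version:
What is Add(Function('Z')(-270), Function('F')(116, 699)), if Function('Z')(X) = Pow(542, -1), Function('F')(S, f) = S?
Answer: Rational(62873, 542) ≈ 116.00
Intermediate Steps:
Function('Z')(X) = Rational(1, 542)
Add(Function('Z')(-270), Function('F')(116, 699)) = Add(Rational(1, 542), 116) = Rational(62873, 542)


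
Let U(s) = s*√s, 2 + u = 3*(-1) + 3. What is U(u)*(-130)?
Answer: 260*I*√2 ≈ 367.7*I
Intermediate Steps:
u = -2 (u = -2 + (3*(-1) + 3) = -2 + (-3 + 3) = -2 + 0 = -2)
U(s) = s^(3/2)
U(u)*(-130) = (-2)^(3/2)*(-130) = -2*I*√2*(-130) = 260*I*√2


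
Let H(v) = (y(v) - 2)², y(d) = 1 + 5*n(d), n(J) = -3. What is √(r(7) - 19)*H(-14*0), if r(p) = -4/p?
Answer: 256*I*√959/7 ≈ 1132.5*I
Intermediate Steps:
y(d) = -14 (y(d) = 1 + 5*(-3) = 1 - 15 = -14)
H(v) = 256 (H(v) = (-14 - 2)² = (-16)² = 256)
√(r(7) - 19)*H(-14*0) = √(-4/7 - 19)*256 = √(-137/7)*256 = (I*√959/7)*256 = 256*I*√959/7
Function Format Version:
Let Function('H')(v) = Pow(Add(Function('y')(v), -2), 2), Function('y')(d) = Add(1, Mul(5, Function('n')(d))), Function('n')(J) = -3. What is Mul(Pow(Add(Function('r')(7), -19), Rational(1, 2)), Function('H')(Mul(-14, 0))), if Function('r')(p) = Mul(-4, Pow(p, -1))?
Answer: Mul(Rational(256, 7), I, Pow(959, Rational(1, 2))) ≈ Mul(1132.5, I)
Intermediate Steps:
Function('y')(d) = -14 (Function('y')(d) = Add(1, Mul(5, -3)) = Add(1, -15) = -14)
Function('H')(v) = 256 (Function('H')(v) = Pow(Add(-14, -2), 2) = Pow(-16, 2) = 256)
Mul(Pow(Add(Function('r')(7), -19), Rational(1, 2)), Function('H')(Mul(-14, 0))) = Mul(Pow(Add(Mul(-4, Pow(7, -1)), -19), Rational(1, 2)), 256) = Mul(Pow(Add(Mul(-4, Rational(1, 7)), -19), Rational(1, 2)), 256) = Mul(Pow(Add(Rational(-4, 7), -19), Rational(1, 2)), 256) = Mul(Pow(Rational(-137, 7), Rational(1, 2)), 256) = Mul(Mul(Rational(1, 7), I, Pow(959, Rational(1, 2))), 256) = Mul(Rational(256, 7), I, Pow(959, Rational(1, 2)))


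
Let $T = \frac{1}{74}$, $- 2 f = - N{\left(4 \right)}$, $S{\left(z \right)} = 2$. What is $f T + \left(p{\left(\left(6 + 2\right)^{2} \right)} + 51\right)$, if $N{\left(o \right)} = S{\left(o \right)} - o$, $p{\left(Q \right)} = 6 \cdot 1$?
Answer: $\frac{4217}{74} \approx 56.987$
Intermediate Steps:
$p{\left(Q \right)} = 6$
$N{\left(o \right)} = 2 - o$
$f = -1$ ($f = - \frac{\left(-1\right) \left(2 - 4\right)}{2} = - \frac{\left(-1\right) \left(-2\right)}{2} = \left(- \frac{1}{2}\right) 2 = -1$)
$T = \frac{1}{74} \approx 0.013514$
$f T + \left(p{\left(\left(6 + 2\right)^{2} \right)} + 51\right) = \left(-1\right) \frac{1}{74} + \left(6 + 51\right) = - \frac{1}{74} + 57 = \frac{4217}{74}$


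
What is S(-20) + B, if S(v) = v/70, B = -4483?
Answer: -31383/7 ≈ -4483.3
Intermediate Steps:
S(v) = v/70 (S(v) = v*(1/70) = v/70)
S(-20) + B = (1/70)*(-20) - 4483 = -2/7 - 4483 = -31383/7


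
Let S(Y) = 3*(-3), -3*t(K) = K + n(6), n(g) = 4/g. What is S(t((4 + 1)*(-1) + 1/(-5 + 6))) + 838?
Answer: 829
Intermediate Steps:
t(K) = -2/9 - K/3 (t(K) = -(K + 4/6)/3 = -(K + 4*(1/6))/3 = -(K + 2/3)/3 = -(2/3 + K)/3 = -2/9 - K/3)
S(Y) = -9
S(t((4 + 1)*(-1) + 1/(-5 + 6))) + 838 = -9 + 838 = 829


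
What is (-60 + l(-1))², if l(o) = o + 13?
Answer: 2304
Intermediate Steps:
l(o) = 13 + o
(-60 + l(-1))² = (-60 + (13 - 1))² = (-60 + 12)² = (-48)² = 2304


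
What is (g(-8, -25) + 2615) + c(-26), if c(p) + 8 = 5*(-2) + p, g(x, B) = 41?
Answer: 2612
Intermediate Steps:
c(p) = -18 + p (c(p) = -8 + (5*(-2) + p) = -8 + (-10 + p) = -18 + p)
(g(-8, -25) + 2615) + c(-26) = (41 + 2615) + (-18 - 26) = 2656 - 44 = 2612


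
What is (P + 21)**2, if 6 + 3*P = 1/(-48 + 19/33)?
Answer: 883516176/2449225 ≈ 360.73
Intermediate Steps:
P = -3141/1565 (P = -2 + 1/(3*(-48 + 19/33)) = -2 + 1/(3*(-1565/33)) = -2 + (1/3)*(-33/1565) = -2 - 11/1565 = -3141/1565 ≈ -2.0070)
(P + 21)**2 = (-3141/1565 + 21)**2 = (29724/1565)**2 = 883516176/2449225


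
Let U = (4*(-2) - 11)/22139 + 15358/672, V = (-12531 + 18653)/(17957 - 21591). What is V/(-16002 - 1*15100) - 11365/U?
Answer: -682514487996498689/1372434299732714 ≈ -497.30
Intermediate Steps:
V = -3061/1817 (V = 6122/(-3634) = 6122*(-1/3634) = -3061/1817 ≈ -1.6846)
U = 24285571/1062672 (U = (-8 - 11)*(1/22139) + 15358*(1/672) = -19*1/22139 + 1097/48 = -19/22139 + 1097/48 = 24285571/1062672 ≈ 22.853)
V/(-16002 - 1*15100) - 11365/U = -3061/(1817*(-16002 - 1*15100)) - 11365/24285571/1062672 = -3061/(1817*(-16002 - 15100)) - 11365*1062672/24285571 = -3061/1817/(-31102) - 12077267280/24285571 = -3061/1817*(-1/31102) - 12077267280/24285571 = 3061/56512334 - 12077267280/24285571 = -682514487996498689/1372434299732714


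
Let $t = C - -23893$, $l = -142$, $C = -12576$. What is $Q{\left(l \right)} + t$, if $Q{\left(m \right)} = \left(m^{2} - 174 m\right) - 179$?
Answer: $56010$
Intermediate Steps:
$Q{\left(m \right)} = -179 + m^{2} - 174 m$
$t = 11317$ ($t = -12576 - -23893 = -12576 + 23893 = 11317$)
$Q{\left(l \right)} + t = \left(-179 + \left(-142\right)^{2} - -24708\right) + 11317 = \left(-179 + 20164 + 24708\right) + 11317 = 44693 + 11317 = 56010$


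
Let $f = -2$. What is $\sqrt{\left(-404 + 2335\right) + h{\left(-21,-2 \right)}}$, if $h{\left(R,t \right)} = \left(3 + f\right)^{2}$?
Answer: $2 \sqrt{483} \approx 43.955$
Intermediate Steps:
$h{\left(R,t \right)} = 1$ ($h{\left(R,t \right)} = \left(3 - 2\right)^{2} = 1^{2} = 1$)
$\sqrt{\left(-404 + 2335\right) + h{\left(-21,-2 \right)}} = \sqrt{\left(-404 + 2335\right) + 1} = \sqrt{1931 + 1} = \sqrt{1932} = 2 \sqrt{483}$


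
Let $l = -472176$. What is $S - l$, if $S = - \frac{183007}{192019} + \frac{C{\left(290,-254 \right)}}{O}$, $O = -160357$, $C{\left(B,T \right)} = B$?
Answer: $\frac{14539020767414799}{30791590783} \approx 4.7218 \cdot 10^{5}$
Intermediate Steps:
$S = - \frac{29402139009}{30791590783}$ ($S = - \frac{183007}{192019} + \frac{290}{-160357} = \left(-183007\right) \frac{1}{192019} + 290 \left(- \frac{1}{160357}\right) = - \frac{183007}{192019} - \frac{290}{160357} = - \frac{29402139009}{30791590783} \approx -0.95488$)
$S - l = - \frac{29402139009}{30791590783} - -472176 = - \frac{29402139009}{30791590783} + 472176 = \frac{14539020767414799}{30791590783}$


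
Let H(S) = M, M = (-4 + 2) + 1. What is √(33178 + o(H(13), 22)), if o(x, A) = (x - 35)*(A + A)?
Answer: √31594 ≈ 177.75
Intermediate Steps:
M = -1 (M = -2 + 1 = -1)
H(S) = -1
o(x, A) = 2*A*(-35 + x) (o(x, A) = (-35 + x)*(2*A) = 2*A*(-35 + x))
√(33178 + o(H(13), 22)) = √(33178 + 2*22*(-35 - 1)) = √(33178 + 2*22*(-36)) = √(33178 - 1584) = √31594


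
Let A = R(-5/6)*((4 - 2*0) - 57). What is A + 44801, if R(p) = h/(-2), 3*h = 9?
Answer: 89761/2 ≈ 44881.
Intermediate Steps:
h = 3 (h = (1/3)*9 = 3)
R(p) = -3/2 (R(p) = 3/(-2) = 3*(-1/2) = -3/2)
A = 159/2 (A = -3*((4 - 2*0) - 57)/2 = -3*((4 + 0) - 57)/2 = -3*(4 - 57)/2 = -3/2*(-53) = 159/2 ≈ 79.500)
A + 44801 = 159/2 + 44801 = 89761/2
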